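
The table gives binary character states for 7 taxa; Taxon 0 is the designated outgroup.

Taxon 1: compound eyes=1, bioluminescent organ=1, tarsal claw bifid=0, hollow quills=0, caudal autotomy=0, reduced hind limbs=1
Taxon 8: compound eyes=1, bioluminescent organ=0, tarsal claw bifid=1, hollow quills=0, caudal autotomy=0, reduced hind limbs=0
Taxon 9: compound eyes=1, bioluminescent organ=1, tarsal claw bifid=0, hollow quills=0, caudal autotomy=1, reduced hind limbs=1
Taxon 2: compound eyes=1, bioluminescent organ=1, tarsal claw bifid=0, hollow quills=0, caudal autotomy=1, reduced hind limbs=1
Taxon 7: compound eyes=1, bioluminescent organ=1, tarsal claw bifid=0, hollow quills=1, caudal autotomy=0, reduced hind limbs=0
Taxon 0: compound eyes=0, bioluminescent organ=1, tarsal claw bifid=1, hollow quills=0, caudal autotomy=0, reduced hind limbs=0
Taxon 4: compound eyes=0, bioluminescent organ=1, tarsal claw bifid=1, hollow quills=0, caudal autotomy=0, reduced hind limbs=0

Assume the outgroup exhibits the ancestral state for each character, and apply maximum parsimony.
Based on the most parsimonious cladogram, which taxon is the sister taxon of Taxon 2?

Taxon 9

Character polarity is set by the outgroup: the derived state is whichever differs from the outgroup's state, so for bioluminescent organ, tarsal claw bifid the derived state is '0', and for the remaining characters it is '1'.
compound eyes: derived state '1' in Taxon 1, Taxon 2, Taxon 7, Taxon 8, and Taxon 9 only — synapomorphy for {Taxon 1, Taxon 2, Taxon 7, Taxon 8, Taxon 9}.
bioluminescent organ: derived state '0' in Taxon 8 only — an autapomorphy, so it tells us nothing about relationships among taxa.
tarsal claw bifid (derived state '0') is shared by Taxon 1, Taxon 2, Taxon 7, and Taxon 9 — a synapomorphy uniting that clade.
hollow quills (derived state '1') is unique to Taxon 7 (autapomorphy; uninformative for grouping).
caudal autotomy (derived state '1') is shared by Taxon 2 and Taxon 9 — a synapomorphy uniting that clade.
Only Taxon 1, Taxon 2, and Taxon 9 show the derived state '1' for reduced hind limbs, supporting them as a clade.
Most parsimonious ingroup topology: (((((Taxon 2,Taxon 9),Taxon 1),Taxon 7),Taxon 8),Taxon 4).
Taxon 2 and Taxon 9 form a cherry on this tree, so they are sister taxa.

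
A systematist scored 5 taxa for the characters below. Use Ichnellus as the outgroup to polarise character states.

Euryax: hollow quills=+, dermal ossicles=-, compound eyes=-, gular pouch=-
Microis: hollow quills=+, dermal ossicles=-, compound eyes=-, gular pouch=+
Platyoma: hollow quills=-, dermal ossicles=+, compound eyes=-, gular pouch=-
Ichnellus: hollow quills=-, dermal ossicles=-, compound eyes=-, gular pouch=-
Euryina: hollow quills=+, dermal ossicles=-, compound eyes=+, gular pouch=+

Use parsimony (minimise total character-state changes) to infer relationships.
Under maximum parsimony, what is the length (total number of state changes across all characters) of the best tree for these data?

The outgroup has state '-' for every character, so '+' is the derived state throughout.
hollow quills: derived state '+' in Euryax, Euryina, and Microis only — synapomorphy for {Euryax, Euryina, Microis}.
dermal ossicles (derived state '+') is unique to Platyoma (autapomorphy; uninformative for grouping).
compound eyes: derived state '+' in Euryina only — an autapomorphy, so it tells us nothing about relationships among taxa.
Only Euryina and Microis show the derived state '+' for gular pouch, supporting them as a clade.
Most parsimonious ingroup topology: (((Microis,Euryina),Euryax),Platyoma).
Changes per character on this tree: hollow quills: 1; dermal ossicles: 1; compound eyes: 1; gular pouch: 1.
Total = 4.

4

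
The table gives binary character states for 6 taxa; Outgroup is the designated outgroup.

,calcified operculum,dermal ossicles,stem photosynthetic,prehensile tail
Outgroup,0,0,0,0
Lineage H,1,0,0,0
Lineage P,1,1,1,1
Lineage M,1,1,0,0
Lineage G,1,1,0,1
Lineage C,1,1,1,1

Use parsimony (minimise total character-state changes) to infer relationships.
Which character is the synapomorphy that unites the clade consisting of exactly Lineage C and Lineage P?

stem photosynthetic

The outgroup has state '0' for every character, so '1' is the derived state throughout.
calcified operculum (derived state '1') is shared by all ingroup taxa — unites the whole ingroup.
Only Lineage C, Lineage G, Lineage M, and Lineage P show the derived state '1' for dermal ossicles, supporting them as a clade.
stem photosynthetic: derived state '1' in Lineage C and Lineage P only — synapomorphy for {Lineage C, Lineage P}.
prehensile tail: derived state '1' in Lineage C, Lineage G, and Lineage P only — synapomorphy for {Lineage C, Lineage G, Lineage P}.
Most parsimonious ingroup topology: (Lineage H,(((Lineage P,Lineage C),Lineage G),Lineage M)).
The clade {Lineage C, Lineage P} is supported by stem photosynthetic: its derived state '1' occurs in exactly those taxa and in no other taxon (including the outgroup).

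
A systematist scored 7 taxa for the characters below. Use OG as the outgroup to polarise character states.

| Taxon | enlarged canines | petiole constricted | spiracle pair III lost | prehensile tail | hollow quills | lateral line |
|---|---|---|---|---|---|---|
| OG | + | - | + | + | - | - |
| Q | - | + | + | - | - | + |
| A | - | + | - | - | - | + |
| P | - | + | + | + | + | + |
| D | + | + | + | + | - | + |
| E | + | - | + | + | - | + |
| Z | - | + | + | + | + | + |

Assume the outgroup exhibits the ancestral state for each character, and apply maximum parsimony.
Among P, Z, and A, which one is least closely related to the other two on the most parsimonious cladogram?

Character polarity is set by the outgroup: the derived state is whichever differs from the outgroup's state, so for enlarged canines, spiracle pair III lost, prehensile tail the derived state is '-', and for the remaining characters it is '+'.
Only A, P, Q, and Z show the derived state '-' for enlarged canines, supporting them as a clade.
Only A, D, P, Q, and Z show the derived state '+' for petiole constricted, supporting them as a clade.
spiracle pair III lost (derived state '-') is unique to A (autapomorphy; uninformative for grouping).
prehensile tail: derived state '-' in A and Q only — synapomorphy for {A, Q}.
hollow quills: derived state '+' in P and Z only — synapomorphy for {P, Z}.
lateral line (derived state '+') is shared by all ingroup taxa — unites the whole ingroup.
Most parsimonious ingroup topology: ((((Q,A),(P,Z)),D),E).
P and Z share a more recent common ancestor with each other than either does with A, so A is the least closely related of the three.

A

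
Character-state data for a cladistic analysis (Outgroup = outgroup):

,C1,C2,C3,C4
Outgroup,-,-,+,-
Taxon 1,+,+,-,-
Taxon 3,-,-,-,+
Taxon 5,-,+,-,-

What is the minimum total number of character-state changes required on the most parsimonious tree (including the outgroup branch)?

4

Character polarity is set by the outgroup: the derived state is whichever differs from the outgroup's state, so for C3 the derived state is '-', and for the remaining characters it is '+'.
C1 (derived state '+') is unique to Taxon 1 (autapomorphy; uninformative for grouping).
Only Taxon 1 and Taxon 5 show the derived state '+' for C2, supporting them as a clade.
All ingroup taxa share the derived state '-' for C3; it defines the ingroup but does not resolve relationships within it.
C4 (derived state '+') is unique to Taxon 3 (autapomorphy; uninformative for grouping).
Most parsimonious ingroup topology: ((Taxon 1,Taxon 5),Taxon 3).
Changes per character on this tree: C1: 1; C2: 1; C3: 1; C4: 1.
Total = 4.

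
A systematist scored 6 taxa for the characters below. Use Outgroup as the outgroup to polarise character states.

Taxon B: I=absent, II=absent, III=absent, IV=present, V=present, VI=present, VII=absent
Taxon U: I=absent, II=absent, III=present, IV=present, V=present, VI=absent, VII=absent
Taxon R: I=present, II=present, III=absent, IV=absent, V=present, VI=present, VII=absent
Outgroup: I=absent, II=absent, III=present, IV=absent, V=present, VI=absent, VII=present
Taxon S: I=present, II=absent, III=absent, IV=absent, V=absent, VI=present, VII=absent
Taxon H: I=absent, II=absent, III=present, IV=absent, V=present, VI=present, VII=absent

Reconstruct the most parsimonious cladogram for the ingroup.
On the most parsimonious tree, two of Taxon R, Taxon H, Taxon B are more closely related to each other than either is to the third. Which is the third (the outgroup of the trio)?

Taxon H

Character polarity is set by the outgroup: the derived state is whichever differs from the outgroup's state, so for III, V, VII the derived state is 'absent', and for the remaining characters it is 'present'.
I (derived state 'present') is shared by Taxon R and Taxon S — a synapomorphy uniting that clade.
II: derived state 'present' in Taxon R only — an autapomorphy, so it tells us nothing about relationships among taxa.
Only Taxon B, Taxon R, and Taxon S show the derived state 'absent' for III, supporting them as a clade.
IV groups Taxon B and Taxon U, which is incompatible with the clades supported by the remaining characters; treating it as convergent (homoplasy) costs fewer steps than any alternative tree.
V: derived state 'absent' in Taxon S only — an autapomorphy, so it tells us nothing about relationships among taxa.
VI: derived state 'present' in Taxon B, Taxon H, Taxon R, and Taxon S only — synapomorphy for {Taxon B, Taxon H, Taxon R, Taxon S}.
VII (derived state 'absent') is shared by all ingroup taxa — unites the whole ingroup.
Most parsimonious ingroup topology: ((((Taxon R,Taxon S),Taxon B),Taxon H),Taxon U).
Taxon B and Taxon R share a more recent common ancestor with each other than either does with Taxon H, so Taxon H is the least closely related of the three.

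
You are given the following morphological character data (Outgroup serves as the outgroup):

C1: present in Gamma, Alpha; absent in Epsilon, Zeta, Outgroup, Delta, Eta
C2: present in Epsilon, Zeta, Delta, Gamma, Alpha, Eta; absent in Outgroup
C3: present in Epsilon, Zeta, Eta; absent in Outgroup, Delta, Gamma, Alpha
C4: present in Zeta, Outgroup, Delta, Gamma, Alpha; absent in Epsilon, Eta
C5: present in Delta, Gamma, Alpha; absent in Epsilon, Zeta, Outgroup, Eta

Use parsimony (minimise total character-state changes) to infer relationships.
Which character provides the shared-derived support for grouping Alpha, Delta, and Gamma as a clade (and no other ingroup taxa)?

Character polarity is set by the outgroup: the derived state is whichever differs from the outgroup's state, so for C4 the derived state is 'absent', and for the remaining characters it is 'present'.
C1 (derived state 'present') is shared by Alpha and Gamma — a synapomorphy uniting that clade.
C2 (derived state 'present') is shared by all ingroup taxa — unites the whole ingroup.
C3 (derived state 'present') is shared by Epsilon, Eta, and Zeta — a synapomorphy uniting that clade.
C4 (derived state 'absent') is shared by Epsilon and Eta — a synapomorphy uniting that clade.
Only Alpha, Delta, and Gamma show the derived state 'present' for C5, supporting them as a clade.
Most parsimonious ingroup topology: (((Eta,Epsilon),Zeta),((Alpha,Gamma),Delta)).
The clade {Alpha, Delta, Gamma} is supported by C5: its derived state 'present' occurs in exactly those taxa and in no other taxon (including the outgroup).

C5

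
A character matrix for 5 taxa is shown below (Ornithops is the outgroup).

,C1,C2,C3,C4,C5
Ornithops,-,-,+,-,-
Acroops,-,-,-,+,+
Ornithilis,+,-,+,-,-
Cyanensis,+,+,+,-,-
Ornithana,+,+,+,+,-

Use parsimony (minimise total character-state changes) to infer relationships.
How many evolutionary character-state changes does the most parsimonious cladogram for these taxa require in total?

6

Character polarity is set by the outgroup: the derived state is whichever differs from the outgroup's state, so for C3 the derived state is '-', and for the remaining characters it is '+'.
Only Cyanensis, Ornithana, and Ornithilis show the derived state '+' for C1, supporting them as a clade.
C2: derived state '+' in Cyanensis and Ornithana only — synapomorphy for {Cyanensis, Ornithana}.
C3: derived state '-' in Acroops only — an autapomorphy, so it tells us nothing about relationships among taxa.
C4 (state '+') occurs in Acroops and Ornithana but conflicts with the nesting implied by the other characters — most parsimoniously interpreted as homoplasy.
C5: derived state '+' in Acroops only — an autapomorphy, so it tells us nothing about relationships among taxa.
Most parsimonious ingroup topology: (Acroops,(Ornithilis,(Cyanensis,Ornithana))).
Changes per character on this tree: C1: 1; C2: 1; C3: 1; C4: 2; C5: 1.
Total = 6.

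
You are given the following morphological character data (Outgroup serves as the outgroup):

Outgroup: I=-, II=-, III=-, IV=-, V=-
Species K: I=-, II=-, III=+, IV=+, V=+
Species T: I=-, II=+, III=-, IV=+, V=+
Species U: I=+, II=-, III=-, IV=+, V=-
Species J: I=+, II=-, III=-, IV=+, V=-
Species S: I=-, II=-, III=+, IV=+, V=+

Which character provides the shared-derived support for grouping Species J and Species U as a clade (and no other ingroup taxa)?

The outgroup has state '-' for every character, so '+' is the derived state throughout.
Only Species J and Species U show the derived state '+' for I, supporting them as a clade.
II: derived state '+' in Species T only — an autapomorphy, so it tells us nothing about relationships among taxa.
III (derived state '+') is shared by Species K and Species S — a synapomorphy uniting that clade.
IV (derived state '+') is shared by all ingroup taxa — unites the whole ingroup.
V: derived state '+' in Species K, Species S, and Species T only — synapomorphy for {Species K, Species S, Species T}.
Most parsimonious ingroup topology: (((Species K,Species S),Species T),(Species U,Species J)).
The clade {Species J, Species U} is supported by I: its derived state '+' occurs in exactly those taxa and in no other taxon (including the outgroup).

I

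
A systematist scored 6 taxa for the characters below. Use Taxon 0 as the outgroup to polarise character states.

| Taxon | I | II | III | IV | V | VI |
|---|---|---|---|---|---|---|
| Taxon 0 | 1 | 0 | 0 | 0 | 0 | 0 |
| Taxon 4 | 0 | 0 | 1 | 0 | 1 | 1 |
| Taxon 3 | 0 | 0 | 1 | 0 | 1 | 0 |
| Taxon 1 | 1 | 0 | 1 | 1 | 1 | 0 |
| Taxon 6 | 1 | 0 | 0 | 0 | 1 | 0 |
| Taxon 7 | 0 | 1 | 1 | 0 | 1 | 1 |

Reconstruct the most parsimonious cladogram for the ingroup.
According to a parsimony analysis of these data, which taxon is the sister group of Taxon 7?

Character polarity is set by the outgroup: the derived state is whichever differs from the outgroup's state, so for I the derived state is '0', and for the remaining characters it is '1'.
Only Taxon 3, Taxon 4, and Taxon 7 show the derived state '0' for I, supporting them as a clade.
II (derived state '1') is unique to Taxon 7 (autapomorphy; uninformative for grouping).
III: derived state '1' in Taxon 1, Taxon 3, Taxon 4, and Taxon 7 only — synapomorphy for {Taxon 1, Taxon 3, Taxon 4, Taxon 7}.
IV: derived state '1' in Taxon 1 only — an autapomorphy, so it tells us nothing about relationships among taxa.
V (derived state '1') is shared by all ingroup taxa — unites the whole ingroup.
VI: derived state '1' in Taxon 4 and Taxon 7 only — synapomorphy for {Taxon 4, Taxon 7}.
Most parsimonious ingroup topology: ((((Taxon 4,Taxon 7),Taxon 3),Taxon 1),Taxon 6).
Taxon 7 and Taxon 4 form a cherry on this tree, so they are sister taxa.

Taxon 4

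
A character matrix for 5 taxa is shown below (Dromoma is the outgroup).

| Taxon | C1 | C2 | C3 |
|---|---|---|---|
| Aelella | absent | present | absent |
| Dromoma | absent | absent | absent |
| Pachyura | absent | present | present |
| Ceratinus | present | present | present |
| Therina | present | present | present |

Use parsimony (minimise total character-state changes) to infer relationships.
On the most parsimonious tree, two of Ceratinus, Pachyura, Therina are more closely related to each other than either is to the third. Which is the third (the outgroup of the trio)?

Pachyura

The outgroup has state 'absent' for every character, so 'present' is the derived state throughout.
C1: derived state 'present' in Ceratinus and Therina only — synapomorphy for {Ceratinus, Therina}.
All ingroup taxa share the derived state 'present' for C2; it defines the ingroup but does not resolve relationships within it.
C3 (derived state 'present') is shared by Ceratinus, Pachyura, and Therina — a synapomorphy uniting that clade.
Most parsimonious ingroup topology: (Aelella,((Therina,Ceratinus),Pachyura)).
Ceratinus and Therina share a more recent common ancestor with each other than either does with Pachyura, so Pachyura is the least closely related of the three.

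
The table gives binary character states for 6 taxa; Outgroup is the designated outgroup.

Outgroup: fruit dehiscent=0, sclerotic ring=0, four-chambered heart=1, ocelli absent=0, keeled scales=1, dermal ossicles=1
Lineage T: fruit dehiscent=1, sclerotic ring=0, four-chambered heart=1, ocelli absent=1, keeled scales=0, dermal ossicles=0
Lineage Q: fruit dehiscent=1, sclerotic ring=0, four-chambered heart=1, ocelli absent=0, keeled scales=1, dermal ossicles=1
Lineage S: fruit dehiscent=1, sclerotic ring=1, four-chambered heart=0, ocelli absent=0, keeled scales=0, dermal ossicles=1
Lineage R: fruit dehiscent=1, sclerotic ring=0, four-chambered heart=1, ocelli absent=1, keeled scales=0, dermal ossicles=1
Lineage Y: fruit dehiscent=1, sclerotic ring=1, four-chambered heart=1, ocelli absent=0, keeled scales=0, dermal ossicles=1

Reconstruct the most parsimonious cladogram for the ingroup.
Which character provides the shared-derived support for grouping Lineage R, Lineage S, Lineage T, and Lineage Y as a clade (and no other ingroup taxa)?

keeled scales

Character polarity is set by the outgroup: the derived state is whichever differs from the outgroup's state, so for four-chambered heart, keeled scales, dermal ossicles the derived state is '0', and for the remaining characters it is '1'.
All ingroup taxa share the derived state '1' for fruit dehiscent; it defines the ingroup but does not resolve relationships within it.
sclerotic ring: derived state '1' in Lineage S and Lineage Y only — synapomorphy for {Lineage S, Lineage Y}.
four-chambered heart: derived state '0' in Lineage S only — an autapomorphy, so it tells us nothing about relationships among taxa.
ocelli absent: derived state '1' in Lineage R and Lineage T only — synapomorphy for {Lineage R, Lineage T}.
keeled scales: derived state '0' in Lineage R, Lineage S, Lineage T, and Lineage Y only — synapomorphy for {Lineage R, Lineage S, Lineage T, Lineage Y}.
dermal ossicles (derived state '0') is unique to Lineage T (autapomorphy; uninformative for grouping).
Most parsimonious ingroup topology: (((Lineage T,Lineage R),(Lineage S,Lineage Y)),Lineage Q).
The clade {Lineage R, Lineage S, Lineage T, Lineage Y} is supported by keeled scales: its derived state '0' occurs in exactly those taxa and in no other taxon (including the outgroup).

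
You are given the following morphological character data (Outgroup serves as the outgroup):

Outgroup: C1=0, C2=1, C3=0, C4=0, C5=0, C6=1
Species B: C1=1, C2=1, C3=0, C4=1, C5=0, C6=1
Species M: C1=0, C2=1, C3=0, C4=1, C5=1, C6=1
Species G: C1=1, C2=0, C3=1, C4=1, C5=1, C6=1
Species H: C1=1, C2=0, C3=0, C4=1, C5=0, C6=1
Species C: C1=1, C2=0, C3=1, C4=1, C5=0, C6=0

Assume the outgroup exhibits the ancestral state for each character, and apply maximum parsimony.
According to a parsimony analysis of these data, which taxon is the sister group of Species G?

Character polarity is set by the outgroup: the derived state is whichever differs from the outgroup's state, so for C2, C6 the derived state is '0', and for the remaining characters it is '1'.
C1 (derived state '1') is shared by Species B, Species C, Species G, and Species H — a synapomorphy uniting that clade.
C2: derived state '0' in Species C, Species G, and Species H only — synapomorphy for {Species C, Species G, Species H}.
C3: derived state '1' in Species C and Species G only — synapomorphy for {Species C, Species G}.
All ingroup taxa share the derived state '1' for C4; it defines the ingroup but does not resolve relationships within it.
C5 groups Species G and Species M, which is incompatible with the clades supported by the remaining characters; treating it as convergent (homoplasy) costs fewer steps than any alternative tree.
C6 (derived state '0') is unique to Species C (autapomorphy; uninformative for grouping).
Most parsimonious ingroup topology: ((Species B,((Species G,Species C),Species H)),Species M).
Species G and Species C form a cherry on this tree, so they are sister taxa.

Species C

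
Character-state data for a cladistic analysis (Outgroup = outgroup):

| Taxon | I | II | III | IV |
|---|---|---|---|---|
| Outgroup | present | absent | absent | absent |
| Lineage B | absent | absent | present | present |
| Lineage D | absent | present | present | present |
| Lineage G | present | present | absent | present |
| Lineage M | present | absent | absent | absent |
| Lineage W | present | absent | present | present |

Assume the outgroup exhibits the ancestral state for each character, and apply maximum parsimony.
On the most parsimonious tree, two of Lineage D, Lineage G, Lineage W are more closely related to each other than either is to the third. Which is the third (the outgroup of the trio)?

Lineage G

Character polarity is set by the outgroup: the derived state is whichever differs from the outgroup's state, so for I the derived state is 'absent', and for the remaining characters it is 'present'.
I: derived state 'absent' in Lineage B and Lineage D only — synapomorphy for {Lineage B, Lineage D}.
II groups Lineage D and Lineage G, which is incompatible with the clades supported by the remaining characters; treating it as convergent (homoplasy) costs fewer steps than any alternative tree.
III: derived state 'present' in Lineage B, Lineage D, and Lineage W only — synapomorphy for {Lineage B, Lineage D, Lineage W}.
Only Lineage B, Lineage D, Lineage G, and Lineage W show the derived state 'present' for IV, supporting them as a clade.
Most parsimonious ingroup topology: ((((Lineage B,Lineage D),Lineage W),Lineage G),Lineage M).
Lineage D and Lineage W share a more recent common ancestor with each other than either does with Lineage G, so Lineage G is the least closely related of the three.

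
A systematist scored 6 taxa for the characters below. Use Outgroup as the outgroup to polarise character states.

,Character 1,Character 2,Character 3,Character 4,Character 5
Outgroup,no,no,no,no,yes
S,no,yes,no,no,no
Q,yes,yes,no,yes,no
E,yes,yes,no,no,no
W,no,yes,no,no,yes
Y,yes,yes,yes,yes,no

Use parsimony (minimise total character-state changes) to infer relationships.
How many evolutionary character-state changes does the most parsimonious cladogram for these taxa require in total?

5

Character polarity is set by the outgroup: the derived state is whichever differs from the outgroup's state, so for Character 5 the derived state is 'no', and for the remaining characters it is 'yes'.
Only E, Q, and Y show the derived state 'yes' for Character 1, supporting them as a clade.
All ingroup taxa share the derived state 'yes' for Character 2; it defines the ingroup but does not resolve relationships within it.
Character 3: derived state 'yes' in Y only — an autapomorphy, so it tells us nothing about relationships among taxa.
Character 4 (derived state 'yes') is shared by Q and Y — a synapomorphy uniting that clade.
Character 5 (derived state 'no') is shared by E, Q, S, and Y — a synapomorphy uniting that clade.
Most parsimonious ingroup topology: ((S,((Q,Y),E)),W).
Changes per character on this tree: Character 1: 1; Character 2: 1; Character 3: 1; Character 4: 1; Character 5: 1.
Total = 5.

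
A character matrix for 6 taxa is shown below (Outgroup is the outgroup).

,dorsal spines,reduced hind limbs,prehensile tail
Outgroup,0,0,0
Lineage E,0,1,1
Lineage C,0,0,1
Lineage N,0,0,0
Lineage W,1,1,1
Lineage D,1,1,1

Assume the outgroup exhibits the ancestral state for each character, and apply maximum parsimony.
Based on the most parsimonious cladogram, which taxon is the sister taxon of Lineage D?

The outgroup has state '0' for every character, so '1' is the derived state throughout.
dorsal spines (derived state '1') is shared by Lineage D and Lineage W — a synapomorphy uniting that clade.
reduced hind limbs: derived state '1' in Lineage D, Lineage E, and Lineage W only — synapomorphy for {Lineage D, Lineage E, Lineage W}.
prehensile tail (derived state '1') is shared by Lineage C, Lineage D, Lineage E, and Lineage W — a synapomorphy uniting that clade.
Most parsimonious ingroup topology: (((Lineage E,(Lineage W,Lineage D)),Lineage C),Lineage N).
Lineage D and Lineage W form a cherry on this tree, so they are sister taxa.

Lineage W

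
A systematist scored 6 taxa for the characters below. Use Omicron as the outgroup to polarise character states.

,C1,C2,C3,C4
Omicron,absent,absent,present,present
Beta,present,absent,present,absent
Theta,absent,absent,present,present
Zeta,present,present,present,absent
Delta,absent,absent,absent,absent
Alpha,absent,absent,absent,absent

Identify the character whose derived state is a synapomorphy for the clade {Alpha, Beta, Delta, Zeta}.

Character polarity is set by the outgroup: the derived state is whichever differs from the outgroup's state, so for C3, C4 the derived state is 'absent', and for the remaining characters it is 'present'.
Only Beta and Zeta show the derived state 'present' for C1, supporting them as a clade.
C2: derived state 'present' in Zeta only — an autapomorphy, so it tells us nothing about relationships among taxa.
C3 (derived state 'absent') is shared by Alpha and Delta — a synapomorphy uniting that clade.
C4: derived state 'absent' in Alpha, Beta, Delta, and Zeta only — synapomorphy for {Alpha, Beta, Delta, Zeta}.
Most parsimonious ingroup topology: (((Beta,Zeta),(Delta,Alpha)),Theta).
The clade {Alpha, Beta, Delta, Zeta} is supported by C4: its derived state 'absent' occurs in exactly those taxa and in no other taxon (including the outgroup).

C4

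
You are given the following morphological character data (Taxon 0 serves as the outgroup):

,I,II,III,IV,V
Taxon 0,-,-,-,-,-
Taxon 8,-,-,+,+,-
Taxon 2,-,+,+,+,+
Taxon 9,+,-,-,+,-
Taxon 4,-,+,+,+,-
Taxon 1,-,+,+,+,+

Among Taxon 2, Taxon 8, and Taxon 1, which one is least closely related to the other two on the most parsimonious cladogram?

The outgroup has state '-' for every character, so '+' is the derived state throughout.
I: derived state '+' in Taxon 9 only — an autapomorphy, so it tells us nothing about relationships among taxa.
Only Taxon 1, Taxon 2, and Taxon 4 show the derived state '+' for II, supporting them as a clade.
Only Taxon 1, Taxon 2, Taxon 4, and Taxon 8 show the derived state '+' for III, supporting them as a clade.
IV (derived state '+') is shared by all ingroup taxa — unites the whole ingroup.
Only Taxon 1 and Taxon 2 show the derived state '+' for V, supporting them as a clade.
Most parsimonious ingroup topology: ((Taxon 8,((Taxon 2,Taxon 1),Taxon 4)),Taxon 9).
Taxon 2 and Taxon 1 share a more recent common ancestor with each other than either does with Taxon 8, so Taxon 8 is the least closely related of the three.

Taxon 8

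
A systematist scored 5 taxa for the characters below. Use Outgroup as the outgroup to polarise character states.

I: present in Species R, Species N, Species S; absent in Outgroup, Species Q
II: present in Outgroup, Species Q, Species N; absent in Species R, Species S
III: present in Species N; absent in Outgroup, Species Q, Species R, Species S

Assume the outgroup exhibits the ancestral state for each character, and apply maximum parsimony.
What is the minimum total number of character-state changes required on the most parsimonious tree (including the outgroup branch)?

3

Character polarity is set by the outgroup: the derived state is whichever differs from the outgroup's state, so for II the derived state is 'absent', and for the remaining characters it is 'present'.
I: derived state 'present' in Species N, Species R, and Species S only — synapomorphy for {Species N, Species R, Species S}.
Only Species R and Species S show the derived state 'absent' for II, supporting them as a clade.
III: derived state 'present' in Species N only — an autapomorphy, so it tells us nothing about relationships among taxa.
Most parsimonious ingroup topology: (Species Q,((Species R,Species S),Species N)).
Changes per character on this tree: I: 1; II: 1; III: 1.
Total = 3.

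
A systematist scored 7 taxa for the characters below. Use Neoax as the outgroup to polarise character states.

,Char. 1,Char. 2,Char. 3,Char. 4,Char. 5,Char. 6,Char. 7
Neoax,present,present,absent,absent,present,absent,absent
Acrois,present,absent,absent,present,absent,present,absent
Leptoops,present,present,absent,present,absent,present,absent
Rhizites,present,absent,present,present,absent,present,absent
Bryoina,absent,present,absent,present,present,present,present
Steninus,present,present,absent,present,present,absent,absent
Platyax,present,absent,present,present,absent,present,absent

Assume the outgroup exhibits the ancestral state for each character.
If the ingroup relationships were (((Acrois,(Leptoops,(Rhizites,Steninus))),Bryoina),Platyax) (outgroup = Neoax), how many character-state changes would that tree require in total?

Map each character onto (((Acrois,(Leptoops,(Rhizites,Steninus))),Bryoina),Platyax) (rooted by Neoax) and count the minimum state changes it requires (Fitch parsimony):
Char. 1: 1; Char. 2: 3; Char. 3: 2; Char. 4: 1; Char. 5: 3; Char. 6: 2; Char. 7: 1.
Total tree length = 13.

13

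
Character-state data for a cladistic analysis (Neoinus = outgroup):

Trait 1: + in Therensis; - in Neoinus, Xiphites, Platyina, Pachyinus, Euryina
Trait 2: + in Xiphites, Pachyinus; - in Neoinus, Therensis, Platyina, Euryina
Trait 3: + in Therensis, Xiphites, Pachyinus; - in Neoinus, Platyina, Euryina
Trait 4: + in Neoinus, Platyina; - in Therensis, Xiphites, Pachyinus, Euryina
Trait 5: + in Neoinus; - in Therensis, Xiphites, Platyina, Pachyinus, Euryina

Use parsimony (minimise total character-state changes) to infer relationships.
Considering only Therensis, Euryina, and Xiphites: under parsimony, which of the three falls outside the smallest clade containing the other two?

Euryina

Character polarity is set by the outgroup: the derived state is whichever differs from the outgroup's state, so for Trait 4, Trait 5 the derived state is '-', and for the remaining characters it is '+'.
Trait 1 (derived state '+') is unique to Therensis (autapomorphy; uninformative for grouping).
Trait 2 (derived state '+') is shared by Pachyinus and Xiphites — a synapomorphy uniting that clade.
Trait 3: derived state '+' in Pachyinus, Therensis, and Xiphites only — synapomorphy for {Pachyinus, Therensis, Xiphites}.
Only Euryina, Pachyinus, Therensis, and Xiphites show the derived state '-' for Trait 4, supporting them as a clade.
Trait 5 (derived state '-') is shared by all ingroup taxa — unites the whole ingroup.
Most parsimonious ingroup topology: (((Therensis,(Xiphites,Pachyinus)),Euryina),Platyina).
Xiphites and Therensis share a more recent common ancestor with each other than either does with Euryina, so Euryina is the least closely related of the three.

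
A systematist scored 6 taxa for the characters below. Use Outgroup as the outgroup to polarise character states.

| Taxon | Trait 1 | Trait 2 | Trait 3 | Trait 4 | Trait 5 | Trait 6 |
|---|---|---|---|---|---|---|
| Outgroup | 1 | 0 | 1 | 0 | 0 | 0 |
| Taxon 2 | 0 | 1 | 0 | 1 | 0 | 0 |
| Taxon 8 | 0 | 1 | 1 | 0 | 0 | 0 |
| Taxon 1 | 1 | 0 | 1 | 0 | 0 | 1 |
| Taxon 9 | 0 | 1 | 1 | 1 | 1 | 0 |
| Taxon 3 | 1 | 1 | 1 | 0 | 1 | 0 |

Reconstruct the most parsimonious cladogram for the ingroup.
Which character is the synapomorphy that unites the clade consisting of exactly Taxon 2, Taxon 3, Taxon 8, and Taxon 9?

Character polarity is set by the outgroup: the derived state is whichever differs from the outgroup's state, so for Trait 1, Trait 3 the derived state is '0', and for the remaining characters it is '1'.
Only Taxon 2, Taxon 8, and Taxon 9 show the derived state '0' for Trait 1, supporting them as a clade.
Trait 2 (derived state '1') is shared by Taxon 2, Taxon 3, Taxon 8, and Taxon 9 — a synapomorphy uniting that clade.
Trait 3 (derived state '0') is unique to Taxon 2 (autapomorphy; uninformative for grouping).
Only Taxon 2 and Taxon 9 show the derived state '1' for Trait 4, supporting them as a clade.
Trait 5 (state '1') occurs in Taxon 3 and Taxon 9 but conflicts with the nesting implied by the other characters — most parsimoniously interpreted as homoplasy.
Trait 6: derived state '1' in Taxon 1 only — an autapomorphy, so it tells us nothing about relationships among taxa.
Most parsimonious ingroup topology: ((((Taxon 2,Taxon 9),Taxon 8),Taxon 3),Taxon 1).
The clade {Taxon 2, Taxon 3, Taxon 8, Taxon 9} is supported by Trait 2: its derived state '1' occurs in exactly those taxa and in no other taxon (including the outgroup).

Trait 2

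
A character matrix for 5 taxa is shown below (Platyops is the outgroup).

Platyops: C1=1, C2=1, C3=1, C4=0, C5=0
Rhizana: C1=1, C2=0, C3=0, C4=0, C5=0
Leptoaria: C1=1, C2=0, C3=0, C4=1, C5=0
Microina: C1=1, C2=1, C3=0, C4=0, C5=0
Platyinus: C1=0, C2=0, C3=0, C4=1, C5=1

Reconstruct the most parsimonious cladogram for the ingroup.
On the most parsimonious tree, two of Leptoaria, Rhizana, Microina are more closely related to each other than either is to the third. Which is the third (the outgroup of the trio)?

Microina

Character polarity is set by the outgroup: the derived state is whichever differs from the outgroup's state, so for C1, C2, C3 the derived state is '0', and for the remaining characters it is '1'.
C1: derived state '0' in Platyinus only — an autapomorphy, so it tells us nothing about relationships among taxa.
C2 (derived state '0') is shared by Leptoaria, Platyinus, and Rhizana — a synapomorphy uniting that clade.
All ingroup taxa share the derived state '0' for C3; it defines the ingroup but does not resolve relationships within it.
Only Leptoaria and Platyinus show the derived state '1' for C4, supporting them as a clade.
C5 (derived state '1') is unique to Platyinus (autapomorphy; uninformative for grouping).
Most parsimonious ingroup topology: ((Rhizana,(Leptoaria,Platyinus)),Microina).
Rhizana and Leptoaria share a more recent common ancestor with each other than either does with Microina, so Microina is the least closely related of the three.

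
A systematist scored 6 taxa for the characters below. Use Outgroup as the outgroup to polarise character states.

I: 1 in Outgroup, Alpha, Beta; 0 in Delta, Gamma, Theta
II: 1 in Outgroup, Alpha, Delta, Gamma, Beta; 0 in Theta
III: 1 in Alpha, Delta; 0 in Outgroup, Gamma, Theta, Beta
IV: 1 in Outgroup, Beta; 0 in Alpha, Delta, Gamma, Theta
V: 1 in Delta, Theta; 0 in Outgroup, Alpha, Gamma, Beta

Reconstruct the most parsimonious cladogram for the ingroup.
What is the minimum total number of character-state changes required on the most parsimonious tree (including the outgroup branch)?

6

Character polarity is set by the outgroup: the derived state is whichever differs from the outgroup's state, so for I, II, IV the derived state is '0', and for the remaining characters it is '1'.
I (derived state '0') is shared by Delta, Gamma, and Theta — a synapomorphy uniting that clade.
II (derived state '0') is unique to Theta (autapomorphy; uninformative for grouping).
III (state '1') occurs in Alpha and Delta but conflicts with the nesting implied by the other characters — most parsimoniously interpreted as homoplasy.
IV (derived state '0') is shared by Alpha, Delta, Gamma, and Theta — a synapomorphy uniting that clade.
V: derived state '1' in Delta and Theta only — synapomorphy for {Delta, Theta}.
Most parsimonious ingroup topology: ((Alpha,((Delta,Theta),Gamma)),Beta).
Changes per character on this tree: I: 1; II: 1; III: 2; IV: 1; V: 1.
Total = 6.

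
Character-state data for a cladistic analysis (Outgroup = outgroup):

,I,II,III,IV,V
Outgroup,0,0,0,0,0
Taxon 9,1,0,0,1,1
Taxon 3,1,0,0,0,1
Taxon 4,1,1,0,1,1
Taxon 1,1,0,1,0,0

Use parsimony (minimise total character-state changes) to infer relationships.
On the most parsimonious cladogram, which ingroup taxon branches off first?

The outgroup has state '0' for every character, so '1' is the derived state throughout.
I (derived state '1') is shared by all ingroup taxa — unites the whole ingroup.
II (derived state '1') is unique to Taxon 4 (autapomorphy; uninformative for grouping).
III (derived state '1') is unique to Taxon 1 (autapomorphy; uninformative for grouping).
IV: derived state '1' in Taxon 4 and Taxon 9 only — synapomorphy for {Taxon 4, Taxon 9}.
Only Taxon 3, Taxon 4, and Taxon 9 show the derived state '1' for V, supporting them as a clade.
Most parsimonious ingroup topology: (((Taxon 9,Taxon 4),Taxon 3),Taxon 1).
Taxon 1 is sister to the clade containing all other ingroup taxa, so it is the earliest-diverging (most basal) ingroup lineage.

Taxon 1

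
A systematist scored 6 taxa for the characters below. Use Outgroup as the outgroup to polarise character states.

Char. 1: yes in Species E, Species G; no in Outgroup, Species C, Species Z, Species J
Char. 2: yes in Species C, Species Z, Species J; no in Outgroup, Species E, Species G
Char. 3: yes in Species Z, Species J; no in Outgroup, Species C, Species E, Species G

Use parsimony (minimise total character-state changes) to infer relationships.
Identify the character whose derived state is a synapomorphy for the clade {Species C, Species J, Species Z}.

The outgroup has state 'no' for every character, so 'yes' is the derived state throughout.
Only Species E and Species G show the derived state 'yes' for Char. 1, supporting them as a clade.
Char. 2: derived state 'yes' in Species C, Species J, and Species Z only — synapomorphy for {Species C, Species J, Species Z}.
Only Species J and Species Z show the derived state 'yes' for Char. 3, supporting them as a clade.
Most parsimonious ingroup topology: ((Species C,(Species Z,Species J)),(Species E,Species G)).
The clade {Species C, Species J, Species Z} is supported by Char. 2: its derived state 'yes' occurs in exactly those taxa and in no other taxon (including the outgroup).

Char. 2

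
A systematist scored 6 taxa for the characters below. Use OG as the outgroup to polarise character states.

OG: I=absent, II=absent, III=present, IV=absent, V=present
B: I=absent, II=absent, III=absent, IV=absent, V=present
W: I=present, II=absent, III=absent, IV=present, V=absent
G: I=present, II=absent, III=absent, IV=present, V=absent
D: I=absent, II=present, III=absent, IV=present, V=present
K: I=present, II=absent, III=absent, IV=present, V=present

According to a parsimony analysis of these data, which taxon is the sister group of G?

Character polarity is set by the outgroup: the derived state is whichever differs from the outgroup's state, so for III, V the derived state is 'absent', and for the remaining characters it is 'present'.
I (derived state 'present') is shared by G, K, and W — a synapomorphy uniting that clade.
II (derived state 'present') is unique to D (autapomorphy; uninformative for grouping).
III (derived state 'absent') is shared by all ingroup taxa — unites the whole ingroup.
IV: derived state 'present' in D, G, K, and W only — synapomorphy for {D, G, K, W}.
V (derived state 'absent') is shared by G and W — a synapomorphy uniting that clade.
Most parsimonious ingroup topology: (B,(((W,G),K),D)).
G and W form a cherry on this tree, so they are sister taxa.

W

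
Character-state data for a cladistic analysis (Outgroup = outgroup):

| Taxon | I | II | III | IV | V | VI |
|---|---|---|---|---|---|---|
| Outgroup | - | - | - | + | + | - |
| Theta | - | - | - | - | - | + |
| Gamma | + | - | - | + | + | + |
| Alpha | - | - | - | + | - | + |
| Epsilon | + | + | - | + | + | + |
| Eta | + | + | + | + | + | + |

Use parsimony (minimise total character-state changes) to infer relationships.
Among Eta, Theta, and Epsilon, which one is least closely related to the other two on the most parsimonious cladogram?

Theta

Character polarity is set by the outgroup: the derived state is whichever differs from the outgroup's state, so for IV, V the derived state is '-', and for the remaining characters it is '+'.
I (derived state '+') is shared by Epsilon, Eta, and Gamma — a synapomorphy uniting that clade.
II: derived state '+' in Epsilon and Eta only — synapomorphy for {Epsilon, Eta}.
III (derived state '+') is unique to Eta (autapomorphy; uninformative for grouping).
IV (derived state '-') is unique to Theta (autapomorphy; uninformative for grouping).
V: derived state '-' in Alpha and Theta only — synapomorphy for {Alpha, Theta}.
VI (derived state '+') is shared by all ingroup taxa — unites the whole ingroup.
Most parsimonious ingroup topology: ((Theta,Alpha),(Gamma,(Epsilon,Eta))).
Epsilon and Eta share a more recent common ancestor with each other than either does with Theta, so Theta is the least closely related of the three.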